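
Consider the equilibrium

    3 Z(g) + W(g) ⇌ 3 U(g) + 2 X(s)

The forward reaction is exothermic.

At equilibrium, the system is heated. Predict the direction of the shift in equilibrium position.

The forward reaction is exothermic. Raising T favours the endothermic direction — shift to the left.

left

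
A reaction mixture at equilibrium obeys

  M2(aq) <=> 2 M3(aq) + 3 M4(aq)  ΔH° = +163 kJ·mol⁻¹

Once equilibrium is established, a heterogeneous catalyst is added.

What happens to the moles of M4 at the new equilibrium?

A catalyst speeds both forward and reverse rates equally; it changes neither Q nor K — no shift from this change.
No net shift occurs, so the amount of M4 is unchanged.

unchanged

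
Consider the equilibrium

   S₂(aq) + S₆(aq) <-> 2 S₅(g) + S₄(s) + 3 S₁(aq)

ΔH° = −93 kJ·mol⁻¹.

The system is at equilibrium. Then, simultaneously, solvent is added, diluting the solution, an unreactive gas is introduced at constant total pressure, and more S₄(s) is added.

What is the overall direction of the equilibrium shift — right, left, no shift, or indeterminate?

right

Dilution lowers every aqueous concentration by the same factor. Δn_aq = 3 − 2 = +1, so the system shifts toward the side with more dissolved moles — to the right.
Adding inert gas at constant total pressure expands the volume and lowers every reacting partial pressure. With Δn_gas = 2 − 0 = +2, Q moves away from K toward the side with fewer gas moles, so the system shifts toward the side with more gas moles — to the right.
S₄ is a pure solid; its activity is 1 regardless of amount, so Q is unaffected — no shift from this change.
Only the nonzero effect(s) matter; the net shift is to the right.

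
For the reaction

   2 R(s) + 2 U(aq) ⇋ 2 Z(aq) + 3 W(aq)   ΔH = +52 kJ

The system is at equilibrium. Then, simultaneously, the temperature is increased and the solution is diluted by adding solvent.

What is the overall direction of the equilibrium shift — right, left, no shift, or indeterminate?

The forward reaction is endothermic. Raising T favours the endothermic direction — shift to the right.
Dilution lowers every aqueous concentration by the same factor. Δn_aq = 5 − 2 = +3, so the system shifts toward the side with more dissolved moles — to the right.
All effects act in the same direction — net shift to the right.

right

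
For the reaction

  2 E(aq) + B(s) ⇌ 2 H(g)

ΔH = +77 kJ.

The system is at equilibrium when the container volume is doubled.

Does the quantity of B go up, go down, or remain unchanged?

decreases

Gas moles: reactants 0, products 2 (Δn_gas = +2). Expansion shifts the system toward the side with more moles of gas — to the right.
The net shift is to the right. B is a reactant, so its amount decreases.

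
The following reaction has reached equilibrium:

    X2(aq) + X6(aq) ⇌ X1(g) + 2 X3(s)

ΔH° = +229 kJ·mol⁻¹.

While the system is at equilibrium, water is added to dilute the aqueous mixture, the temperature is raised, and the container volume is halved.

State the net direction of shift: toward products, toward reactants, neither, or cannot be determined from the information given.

Dilution lowers every aqueous concentration by the same factor. Δn_aq = 0 − 2 = -2, so the system shifts toward the side with more dissolved moles — to the left.
The forward reaction is endothermic. Raising T favours the endothermic direction — shift to the right.
Gas moles: reactants 0, products 1 (Δn_gas = +1). Compression shifts the system toward the side with fewer moles of gas — to the left.
The individual effects push in opposite directions; without quantitative information the net direction cannot be determined.

cannot be determined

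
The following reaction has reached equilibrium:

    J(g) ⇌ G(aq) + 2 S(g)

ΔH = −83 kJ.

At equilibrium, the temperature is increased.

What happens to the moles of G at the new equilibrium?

The forward reaction is exothermic. Raising T favours the endothermic direction — shift to the left.
The net shift is to the left. G is a product, so its amount decreases.

decreases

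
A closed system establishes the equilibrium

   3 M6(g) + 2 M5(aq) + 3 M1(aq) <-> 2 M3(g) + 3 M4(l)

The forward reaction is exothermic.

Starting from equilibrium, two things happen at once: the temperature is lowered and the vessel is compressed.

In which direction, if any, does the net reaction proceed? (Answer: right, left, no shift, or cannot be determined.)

The forward reaction is exothermic. Lowering T favours the exothermic direction — shift to the right.
Gas moles: reactants 3, products 2 (Δn_gas = -1). Compression shifts the system toward the side with fewer moles of gas — to the right.
All effects act in the same direction — net shift to the right.

right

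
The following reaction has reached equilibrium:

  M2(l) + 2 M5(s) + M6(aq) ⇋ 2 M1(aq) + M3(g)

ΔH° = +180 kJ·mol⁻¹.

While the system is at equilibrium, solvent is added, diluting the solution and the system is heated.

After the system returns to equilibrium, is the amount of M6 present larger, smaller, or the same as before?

decreases

Dilution lowers every aqueous concentration by the same factor. Δn_aq = 2 − 1 = +1, so the system shifts toward the side with more dissolved moles — to the right.
The forward reaction is endothermic. Raising T favours the endothermic direction — shift to the right.
The net shift is to the right. M6 is a reactant, so its amount decreases.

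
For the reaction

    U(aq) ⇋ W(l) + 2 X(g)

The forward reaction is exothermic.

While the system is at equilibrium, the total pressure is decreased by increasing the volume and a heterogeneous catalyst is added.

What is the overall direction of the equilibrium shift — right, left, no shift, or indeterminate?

Gas moles: reactants 0, products 2 (Δn_gas = +2). Expansion shifts the system toward the side with more moles of gas — to the right.
A catalyst speeds both forward and reverse rates equally; it changes neither Q nor K — no shift from this change.
Only the nonzero effect(s) matter; the net shift is to the right.

right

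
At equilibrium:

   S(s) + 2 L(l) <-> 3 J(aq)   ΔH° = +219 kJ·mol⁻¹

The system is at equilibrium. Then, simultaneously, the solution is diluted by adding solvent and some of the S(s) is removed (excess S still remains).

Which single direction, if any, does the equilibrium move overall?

right

Dilution lowers every aqueous concentration by the same factor. Δn_aq = 3 − 0 = +3, so the system shifts toward the side with more dissolved moles — to the right.
S is a pure solid; its activity is 1 regardless of amount, so Q is unaffected — no shift from this change.
Only the nonzero effect(s) matter; the net shift is to the right.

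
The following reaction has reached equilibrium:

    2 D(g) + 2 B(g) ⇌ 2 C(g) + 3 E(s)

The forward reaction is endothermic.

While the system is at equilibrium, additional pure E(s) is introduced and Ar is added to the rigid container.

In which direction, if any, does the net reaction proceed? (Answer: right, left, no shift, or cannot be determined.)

no shift

E is a pure solid; its activity is 1 regardless of amount, so Q is unaffected — no shift from this change.
At constant volume, adding an inert gas leaves every reacting species' partial pressure unchanged, so Q is unchanged — no shift from this change.
None of the changes alters Q relative to K, so there is no net shift.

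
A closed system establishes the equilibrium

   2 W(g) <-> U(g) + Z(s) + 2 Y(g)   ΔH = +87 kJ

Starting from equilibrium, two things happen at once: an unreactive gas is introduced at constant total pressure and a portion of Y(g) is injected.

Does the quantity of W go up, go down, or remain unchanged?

Adding inert gas at constant total pressure expands the volume and lowers every reacting partial pressure. With Δn_gas = 3 − 2 = +1, Q moves away from K toward the side with fewer gas moles, so the system shifts toward the side with more gas moles — to the right.
Adding Y (g), a product, drives the reaction to the left.
The two effects oppose each other, so the net shift — and hence the change in W — cannot be determined from the given information.

cannot be determined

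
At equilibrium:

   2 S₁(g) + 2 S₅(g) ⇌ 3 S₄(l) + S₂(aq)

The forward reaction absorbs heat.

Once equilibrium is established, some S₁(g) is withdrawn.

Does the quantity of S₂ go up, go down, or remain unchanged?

Removing S₁ (g), a reactant, drives the reaction to the left.
The net shift is to the left. S₂ is a product, so its amount decreases.

decreases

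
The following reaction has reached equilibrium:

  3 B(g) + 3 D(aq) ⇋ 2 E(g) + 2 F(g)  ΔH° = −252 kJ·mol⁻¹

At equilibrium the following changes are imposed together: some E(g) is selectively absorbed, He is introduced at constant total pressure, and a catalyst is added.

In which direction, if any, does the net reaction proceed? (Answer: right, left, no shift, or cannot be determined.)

right

Removing E (g), a product, drives the reaction to the right.
Adding inert gas at constant total pressure expands the volume and lowers every reacting partial pressure. With Δn_gas = 4 − 3 = +1, Q moves away from K toward the side with fewer gas moles, so the system shifts toward the side with more gas moles — to the right.
A catalyst speeds both forward and reverse rates equally; it changes neither Q nor K — no shift from this change.
Only the nonzero effect(s) matter; the net shift is to the right.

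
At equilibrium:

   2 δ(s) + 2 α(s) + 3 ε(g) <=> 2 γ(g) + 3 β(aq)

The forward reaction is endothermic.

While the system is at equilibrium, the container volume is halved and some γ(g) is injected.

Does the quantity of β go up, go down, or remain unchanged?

Gas moles: reactants 3, products 2 (Δn_gas = -1). Compression shifts the system toward the side with fewer moles of gas — to the right.
Adding γ (g), a product, drives the reaction to the left.
The two effects oppose each other, so the net shift — and hence the change in β — cannot be determined from the given information.

cannot be determined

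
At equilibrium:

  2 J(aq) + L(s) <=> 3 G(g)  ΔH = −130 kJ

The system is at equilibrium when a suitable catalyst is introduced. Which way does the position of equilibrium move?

no shift

A catalyst speeds both forward and reverse rates equally; it changes neither Q nor K — no shift from this change.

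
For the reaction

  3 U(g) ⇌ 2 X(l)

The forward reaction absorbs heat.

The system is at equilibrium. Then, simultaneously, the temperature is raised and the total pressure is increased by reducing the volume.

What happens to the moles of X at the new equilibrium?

The forward reaction is endothermic. Raising T favours the endothermic direction — shift to the right.
Gas moles: reactants 3, products 0 (Δn_gas = -3). Compression shifts the system toward the side with fewer moles of gas — to the right.
The net shift is to the right. X is a product, so its amount increases.

increases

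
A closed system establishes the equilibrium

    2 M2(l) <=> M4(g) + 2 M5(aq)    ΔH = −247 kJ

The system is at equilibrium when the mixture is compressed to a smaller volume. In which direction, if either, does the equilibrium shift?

left

Gas moles: reactants 0, products 1 (Δn_gas = +1). Compression shifts the system toward the side with fewer moles of gas — to the left.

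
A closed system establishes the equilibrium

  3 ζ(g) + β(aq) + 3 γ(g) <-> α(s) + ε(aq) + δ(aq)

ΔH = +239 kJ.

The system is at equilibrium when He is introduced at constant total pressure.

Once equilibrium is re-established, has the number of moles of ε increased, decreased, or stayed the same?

Adding inert gas at constant total pressure expands the volume and lowers every reacting partial pressure. With Δn_gas = 0 − 6 = -6, Q moves away from K toward the side with fewer gas moles, so the system shifts toward the side with more gas moles — to the left.
The net shift is to the left. ε is a product, so its amount decreases.

decreases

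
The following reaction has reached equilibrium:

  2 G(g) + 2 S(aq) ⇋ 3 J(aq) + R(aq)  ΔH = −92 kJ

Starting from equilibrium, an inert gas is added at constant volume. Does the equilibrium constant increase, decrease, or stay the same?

unchanged

The equilibrium constant depends only on temperature. This perturbation changes neither the position of equilibrium nor K.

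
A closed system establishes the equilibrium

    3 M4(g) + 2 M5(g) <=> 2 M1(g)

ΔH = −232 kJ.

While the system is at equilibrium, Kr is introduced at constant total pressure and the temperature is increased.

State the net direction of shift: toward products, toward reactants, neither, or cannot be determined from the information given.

Adding inert gas at constant total pressure expands the volume and lowers every reacting partial pressure. With Δn_gas = 2 − 5 = -3, Q moves away from K toward the side with fewer gas moles, so the system shifts toward the side with more gas moles — to the left.
The forward reaction is exothermic. Raising T favours the endothermic direction — shift to the left.
All effects act in the same direction — net shift to the left.

left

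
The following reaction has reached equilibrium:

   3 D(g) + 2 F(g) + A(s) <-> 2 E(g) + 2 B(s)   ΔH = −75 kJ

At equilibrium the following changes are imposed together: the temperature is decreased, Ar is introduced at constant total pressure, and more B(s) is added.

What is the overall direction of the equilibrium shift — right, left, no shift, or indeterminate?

cannot be determined

The forward reaction is exothermic. Lowering T favours the exothermic direction — shift to the right.
Adding inert gas at constant total pressure expands the volume and lowers every reacting partial pressure. With Δn_gas = 2 − 5 = -3, Q moves away from K toward the side with fewer gas moles, so the system shifts toward the side with more gas moles — to the left.
B is a pure solid; its activity is 1 regardless of amount, so Q is unaffected — no shift from this change.
The individual effects push in opposite directions; without quantitative information the net direction cannot be determined.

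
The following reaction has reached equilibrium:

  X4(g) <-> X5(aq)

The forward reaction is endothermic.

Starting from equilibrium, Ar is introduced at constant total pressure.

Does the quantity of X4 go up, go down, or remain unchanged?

Adding inert gas at constant total pressure expands the volume and lowers every reacting partial pressure. With Δn_gas = 0 − 1 = -1, Q moves away from K toward the side with fewer gas moles, so the system shifts toward the side with more gas moles — to the left.
The net shift is to the left. X4 is a reactant, so its amount increases.

increases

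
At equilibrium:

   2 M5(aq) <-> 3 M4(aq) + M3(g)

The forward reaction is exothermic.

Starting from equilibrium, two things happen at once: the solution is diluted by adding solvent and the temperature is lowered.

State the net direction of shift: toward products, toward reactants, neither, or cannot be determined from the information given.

right

Dilution lowers every aqueous concentration by the same factor. Δn_aq = 3 − 2 = +1, so the system shifts toward the side with more dissolved moles — to the right.
The forward reaction is exothermic. Lowering T favours the exothermic direction — shift to the right.
All effects act in the same direction — net shift to the right.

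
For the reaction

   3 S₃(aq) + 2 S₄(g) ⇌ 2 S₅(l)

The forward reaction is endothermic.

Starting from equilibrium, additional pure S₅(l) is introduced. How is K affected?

The equilibrium constant depends only on temperature. This perturbation changes neither the position of equilibrium nor K.

unchanged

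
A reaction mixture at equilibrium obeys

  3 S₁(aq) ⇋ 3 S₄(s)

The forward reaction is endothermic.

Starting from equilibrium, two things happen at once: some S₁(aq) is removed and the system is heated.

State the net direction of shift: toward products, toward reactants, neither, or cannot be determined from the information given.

cannot be determined

Removing S₁ (aq), a reactant, drives the reaction to the left.
The forward reaction is endothermic. Raising T favours the endothermic direction — shift to the right.
The individual effects push in opposite directions; without quantitative information the net direction cannot be determined.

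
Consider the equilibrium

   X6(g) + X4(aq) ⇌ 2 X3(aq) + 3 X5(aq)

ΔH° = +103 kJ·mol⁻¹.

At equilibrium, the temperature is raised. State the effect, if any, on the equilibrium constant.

K depends on temperature via the van 't Hoff relation. The forward reaction is endothermic, so raising T increases K.

increases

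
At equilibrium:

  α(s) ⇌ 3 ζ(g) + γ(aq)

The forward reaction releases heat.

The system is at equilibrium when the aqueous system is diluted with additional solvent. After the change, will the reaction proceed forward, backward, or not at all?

Dilution lowers every aqueous concentration by the same factor. Δn_aq = 1 − 0 = +1, so the system shifts toward the side with more dissolved moles — to the right.

right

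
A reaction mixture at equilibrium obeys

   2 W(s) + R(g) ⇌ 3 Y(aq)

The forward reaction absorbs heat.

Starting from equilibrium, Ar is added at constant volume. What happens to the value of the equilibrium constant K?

The equilibrium constant depends only on temperature. This perturbation changes neither the position of equilibrium nor K.

unchanged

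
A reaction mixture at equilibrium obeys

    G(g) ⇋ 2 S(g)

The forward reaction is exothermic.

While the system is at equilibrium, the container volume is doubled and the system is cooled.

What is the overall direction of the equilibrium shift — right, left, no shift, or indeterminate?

Gas moles: reactants 1, products 2 (Δn_gas = +1). Expansion shifts the system toward the side with more moles of gas — to the right.
The forward reaction is exothermic. Lowering T favours the exothermic direction — shift to the right.
All effects act in the same direction — net shift to the right.

right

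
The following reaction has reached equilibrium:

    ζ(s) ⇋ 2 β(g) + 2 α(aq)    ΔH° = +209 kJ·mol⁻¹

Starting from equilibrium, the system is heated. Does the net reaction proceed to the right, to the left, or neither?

The forward reaction is endothermic. Raising T favours the endothermic direction — shift to the right.

right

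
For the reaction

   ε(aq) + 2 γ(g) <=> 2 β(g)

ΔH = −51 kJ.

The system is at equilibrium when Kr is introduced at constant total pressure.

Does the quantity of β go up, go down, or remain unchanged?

Adding inert gas at constant total pressure expands the volume, scaling every reacting partial pressure by the same factor. Δn_gas = 2 − 2 = 0, so Q is unchanged — no shift.
No net shift occurs, so the amount of β is unchanged.

unchanged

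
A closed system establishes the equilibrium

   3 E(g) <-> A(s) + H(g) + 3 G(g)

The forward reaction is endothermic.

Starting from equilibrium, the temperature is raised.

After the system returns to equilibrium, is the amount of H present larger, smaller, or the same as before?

The forward reaction is endothermic. Raising T favours the endothermic direction — shift to the right.
The net shift is to the right. H is a product, so its amount increases.

increases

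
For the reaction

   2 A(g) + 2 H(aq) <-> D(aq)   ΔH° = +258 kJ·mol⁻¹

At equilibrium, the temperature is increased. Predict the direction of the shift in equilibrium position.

right

The forward reaction is endothermic. Raising T favours the endothermic direction — shift to the right.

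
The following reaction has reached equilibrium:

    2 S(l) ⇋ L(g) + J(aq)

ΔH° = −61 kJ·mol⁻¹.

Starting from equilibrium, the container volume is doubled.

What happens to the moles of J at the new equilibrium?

Gas moles: reactants 0, products 1 (Δn_gas = +1). Expansion shifts the system toward the side with more moles of gas — to the right.
The net shift is to the right. J is a product, so its amount increases.

increases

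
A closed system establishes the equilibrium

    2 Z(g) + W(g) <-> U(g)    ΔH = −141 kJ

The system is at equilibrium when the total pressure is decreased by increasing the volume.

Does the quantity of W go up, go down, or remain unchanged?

Gas moles: reactants 3, products 1 (Δn_gas = -2). Expansion shifts the system toward the side with more moles of gas — to the left.
The net shift is to the left. W is a reactant, so its amount increases.

increases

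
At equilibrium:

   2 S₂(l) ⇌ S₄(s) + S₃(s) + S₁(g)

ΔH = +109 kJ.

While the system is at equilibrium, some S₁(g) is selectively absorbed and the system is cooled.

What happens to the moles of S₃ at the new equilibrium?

Removing S₁ (g), a product, drives the reaction to the right.
The forward reaction is endothermic. Lowering T favours the exothermic direction — shift to the left.
The two effects oppose each other, so the net shift — and hence the change in S₃ — cannot be determined from the given information.

cannot be determined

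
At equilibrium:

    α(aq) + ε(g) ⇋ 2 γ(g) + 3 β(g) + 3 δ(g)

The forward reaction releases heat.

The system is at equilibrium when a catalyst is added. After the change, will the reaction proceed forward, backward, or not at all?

no shift

A catalyst speeds both forward and reverse rates equally; it changes neither Q nor K — no shift from this change.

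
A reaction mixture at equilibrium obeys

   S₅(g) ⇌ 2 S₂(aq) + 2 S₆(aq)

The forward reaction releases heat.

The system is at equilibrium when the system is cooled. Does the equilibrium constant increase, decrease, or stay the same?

K depends on temperature via the van 't Hoff relation. The forward reaction is exothermic, so lowering T increases K.

increases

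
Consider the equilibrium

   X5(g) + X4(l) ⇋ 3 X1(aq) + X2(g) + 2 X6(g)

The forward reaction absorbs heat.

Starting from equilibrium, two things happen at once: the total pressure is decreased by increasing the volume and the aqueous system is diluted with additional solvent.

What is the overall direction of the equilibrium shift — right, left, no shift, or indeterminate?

right

Gas moles: reactants 1, products 3 (Δn_gas = +2). Expansion shifts the system toward the side with more moles of gas — to the right.
Dilution lowers every aqueous concentration by the same factor. Δn_aq = 3 − 0 = +3, so the system shifts toward the side with more dissolved moles — to the right.
All effects act in the same direction — net shift to the right.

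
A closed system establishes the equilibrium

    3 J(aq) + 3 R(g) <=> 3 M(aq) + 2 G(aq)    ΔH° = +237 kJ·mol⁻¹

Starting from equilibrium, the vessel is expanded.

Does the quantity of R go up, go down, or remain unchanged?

increases

Gas moles: reactants 3, products 0 (Δn_gas = -3). Expansion shifts the system toward the side with more moles of gas — to the left.
The net shift is to the left. R is a reactant, so its amount increases.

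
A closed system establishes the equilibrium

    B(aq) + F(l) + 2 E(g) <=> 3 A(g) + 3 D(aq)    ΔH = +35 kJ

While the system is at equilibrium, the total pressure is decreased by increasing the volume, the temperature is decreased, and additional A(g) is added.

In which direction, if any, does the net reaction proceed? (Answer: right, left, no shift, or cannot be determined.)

cannot be determined

Gas moles: reactants 2, products 3 (Δn_gas = +1). Expansion shifts the system toward the side with more moles of gas — to the right.
The forward reaction is endothermic. Lowering T favours the exothermic direction — shift to the left.
Adding A (g), a product, drives the reaction to the left.
The individual effects push in opposite directions; without quantitative information the net direction cannot be determined.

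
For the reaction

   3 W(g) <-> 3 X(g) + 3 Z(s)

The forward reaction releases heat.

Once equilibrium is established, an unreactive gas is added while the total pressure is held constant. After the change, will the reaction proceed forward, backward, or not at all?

Adding inert gas at constant total pressure expands the volume, scaling every reacting partial pressure by the same factor. Δn_gas = 3 − 3 = 0, so Q is unchanged — no shift.

no shift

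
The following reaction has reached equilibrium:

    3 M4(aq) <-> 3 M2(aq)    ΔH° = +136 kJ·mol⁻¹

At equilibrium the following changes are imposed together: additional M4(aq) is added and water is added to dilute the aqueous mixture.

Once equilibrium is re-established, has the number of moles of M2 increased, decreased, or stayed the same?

increases

Adding M4 (aq), a reactant, drives the reaction to the right.
Dilution scales every aqueous concentration by the same factor. Δn_aq = 3 − 3 = 0, so Q is unchanged — no shift.
The net shift is to the right. M2 is a product, so its amount increases.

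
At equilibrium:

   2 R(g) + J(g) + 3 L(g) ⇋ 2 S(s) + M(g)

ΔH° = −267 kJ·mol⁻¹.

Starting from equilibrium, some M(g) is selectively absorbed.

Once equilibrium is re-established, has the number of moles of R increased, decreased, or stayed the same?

Removing M (g), a product, drives the reaction to the right.
The net shift is to the right. R is a reactant, so its amount decreases.

decreases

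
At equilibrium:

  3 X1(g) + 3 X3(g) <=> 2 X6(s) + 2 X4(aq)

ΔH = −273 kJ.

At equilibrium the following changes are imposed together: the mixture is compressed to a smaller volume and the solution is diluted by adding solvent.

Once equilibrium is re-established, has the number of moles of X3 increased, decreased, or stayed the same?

decreases

Gas moles: reactants 6, products 0 (Δn_gas = -6). Compression shifts the system toward the side with fewer moles of gas — to the right.
Dilution lowers every aqueous concentration by the same factor. Δn_aq = 2 − 0 = +2, so the system shifts toward the side with more dissolved moles — to the right.
The net shift is to the right. X3 is a reactant, so its amount decreases.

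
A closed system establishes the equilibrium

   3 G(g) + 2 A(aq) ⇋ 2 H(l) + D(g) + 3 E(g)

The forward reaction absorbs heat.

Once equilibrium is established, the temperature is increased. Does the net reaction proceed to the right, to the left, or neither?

The forward reaction is endothermic. Raising T favours the endothermic direction — shift to the right.

right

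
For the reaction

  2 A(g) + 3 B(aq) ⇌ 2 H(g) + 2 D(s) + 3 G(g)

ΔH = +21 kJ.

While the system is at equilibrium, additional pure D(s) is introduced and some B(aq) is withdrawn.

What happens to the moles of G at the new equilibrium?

D is a pure solid; its activity is 1 regardless of amount, so Q is unaffected — no shift from this change.
Removing B (aq), a reactant, drives the reaction to the left.
The net shift is to the left. G is a product, so its amount decreases.

decreases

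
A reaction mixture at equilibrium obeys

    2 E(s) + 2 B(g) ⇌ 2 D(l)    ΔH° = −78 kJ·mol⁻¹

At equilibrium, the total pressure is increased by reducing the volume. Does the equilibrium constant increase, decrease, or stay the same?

unchanged

The equilibrium constant depends only on temperature. This perturbation may move the position of equilibrium, but since T is unchanged, K itself is unchanged.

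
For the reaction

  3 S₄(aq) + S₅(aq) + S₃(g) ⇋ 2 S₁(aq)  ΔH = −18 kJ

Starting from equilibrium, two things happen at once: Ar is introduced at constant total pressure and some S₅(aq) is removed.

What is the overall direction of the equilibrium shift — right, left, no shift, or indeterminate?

Adding inert gas at constant total pressure expands the volume and lowers every reacting partial pressure. With Δn_gas = 0 − 1 = -1, Q moves away from K toward the side with fewer gas moles, so the system shifts toward the side with more gas moles — to the left.
Removing S₅ (aq), a reactant, drives the reaction to the left.
All effects act in the same direction — net shift to the left.

left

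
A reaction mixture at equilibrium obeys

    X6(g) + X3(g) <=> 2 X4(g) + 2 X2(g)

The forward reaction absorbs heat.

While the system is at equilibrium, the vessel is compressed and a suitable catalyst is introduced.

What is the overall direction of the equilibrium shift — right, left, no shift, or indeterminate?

Gas moles: reactants 2, products 4 (Δn_gas = +2). Compression shifts the system toward the side with fewer moles of gas — to the left.
A catalyst speeds both forward and reverse rates equally; it changes neither Q nor K — no shift from this change.
Only the nonzero effect(s) matter; the net shift is to the left.

left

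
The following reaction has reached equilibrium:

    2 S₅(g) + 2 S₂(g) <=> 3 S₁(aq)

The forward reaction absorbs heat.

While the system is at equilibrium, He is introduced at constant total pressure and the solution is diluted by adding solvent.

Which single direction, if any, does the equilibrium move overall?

Adding inert gas at constant total pressure expands the volume and lowers every reacting partial pressure. With Δn_gas = 0 − 4 = -4, Q moves away from K toward the side with fewer gas moles, so the system shifts toward the side with more gas moles — to the left.
Dilution lowers every aqueous concentration by the same factor. Δn_aq = 3 − 0 = +3, so the system shifts toward the side with more dissolved moles — to the right.
The individual effects push in opposite directions; without quantitative information the net direction cannot be determined.

cannot be determined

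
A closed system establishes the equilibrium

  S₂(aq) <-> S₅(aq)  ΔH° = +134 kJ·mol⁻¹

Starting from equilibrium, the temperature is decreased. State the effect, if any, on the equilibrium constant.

K depends on temperature via the van 't Hoff relation. The forward reaction is endothermic, so lowering T decreases K.

decreases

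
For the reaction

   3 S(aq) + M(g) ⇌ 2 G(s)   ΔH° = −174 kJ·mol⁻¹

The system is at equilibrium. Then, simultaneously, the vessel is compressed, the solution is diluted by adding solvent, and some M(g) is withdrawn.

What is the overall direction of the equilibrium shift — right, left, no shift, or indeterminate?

cannot be determined

Gas moles: reactants 1, products 0 (Δn_gas = -1). Compression shifts the system toward the side with fewer moles of gas — to the right.
Dilution lowers every aqueous concentration by the same factor. Δn_aq = 0 − 3 = -3, so the system shifts toward the side with more dissolved moles — to the left.
Removing M (g), a reactant, drives the reaction to the left.
The individual effects push in opposite directions; without quantitative information the net direction cannot be determined.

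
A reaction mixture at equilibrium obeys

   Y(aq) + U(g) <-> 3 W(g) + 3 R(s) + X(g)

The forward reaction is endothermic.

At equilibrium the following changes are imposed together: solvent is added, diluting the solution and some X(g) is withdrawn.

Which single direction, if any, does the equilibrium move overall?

cannot be determined

Dilution lowers every aqueous concentration by the same factor. Δn_aq = 0 − 1 = -1, so the system shifts toward the side with more dissolved moles — to the left.
Removing X (g), a product, drives the reaction to the right.
The individual effects push in opposite directions; without quantitative information the net direction cannot be determined.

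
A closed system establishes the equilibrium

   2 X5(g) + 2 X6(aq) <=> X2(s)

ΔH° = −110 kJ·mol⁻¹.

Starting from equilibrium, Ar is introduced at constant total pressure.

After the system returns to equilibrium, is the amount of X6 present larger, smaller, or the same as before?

increases

Adding inert gas at constant total pressure expands the volume and lowers every reacting partial pressure. With Δn_gas = 0 − 2 = -2, Q moves away from K toward the side with fewer gas moles, so the system shifts toward the side with more gas moles — to the left.
The net shift is to the left. X6 is a reactant, so its amount increases.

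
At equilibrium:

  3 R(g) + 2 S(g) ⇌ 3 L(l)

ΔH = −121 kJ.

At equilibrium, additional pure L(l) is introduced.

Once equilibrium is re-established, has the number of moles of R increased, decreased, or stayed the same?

unchanged

L is a pure liquid; its activity is 1 regardless of amount, so Q is unaffected — no shift from this change.
No net shift occurs, so the amount of R is unchanged.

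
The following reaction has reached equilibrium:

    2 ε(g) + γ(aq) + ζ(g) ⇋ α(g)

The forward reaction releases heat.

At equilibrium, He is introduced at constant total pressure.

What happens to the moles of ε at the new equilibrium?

Adding inert gas at constant total pressure expands the volume and lowers every reacting partial pressure. With Δn_gas = 1 − 3 = -2, Q moves away from K toward the side with fewer gas moles, so the system shifts toward the side with more gas moles — to the left.
The net shift is to the left. ε is a reactant, so its amount increases.

increases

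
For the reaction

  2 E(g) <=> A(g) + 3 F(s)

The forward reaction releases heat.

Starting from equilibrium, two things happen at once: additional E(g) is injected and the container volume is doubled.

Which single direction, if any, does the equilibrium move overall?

Adding E (g), a reactant, drives the reaction to the right.
Gas moles: reactants 2, products 1 (Δn_gas = -1). Expansion shifts the system toward the side with more moles of gas — to the left.
The individual effects push in opposite directions; without quantitative information the net direction cannot be determined.

cannot be determined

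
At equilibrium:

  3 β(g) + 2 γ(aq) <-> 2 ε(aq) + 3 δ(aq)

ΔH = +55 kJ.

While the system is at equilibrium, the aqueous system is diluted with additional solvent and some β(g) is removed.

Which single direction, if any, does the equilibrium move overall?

cannot be determined

Dilution lowers every aqueous concentration by the same factor. Δn_aq = 5 − 2 = +3, so the system shifts toward the side with more dissolved moles — to the right.
Removing β (g), a reactant, drives the reaction to the left.
The individual effects push in opposite directions; without quantitative information the net direction cannot be determined.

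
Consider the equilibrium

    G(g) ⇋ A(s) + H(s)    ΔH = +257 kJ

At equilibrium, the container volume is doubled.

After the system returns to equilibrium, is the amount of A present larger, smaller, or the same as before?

Gas moles: reactants 1, products 0 (Δn_gas = -1). Expansion shifts the system toward the side with more moles of gas — to the left.
The net shift is to the left. A is a product, so its amount decreases.

decreases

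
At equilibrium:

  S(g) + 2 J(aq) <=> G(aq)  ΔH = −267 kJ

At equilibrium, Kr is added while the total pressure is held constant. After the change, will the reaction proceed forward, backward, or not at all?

Adding inert gas at constant total pressure expands the volume and lowers every reacting partial pressure. With Δn_gas = 0 − 1 = -1, Q moves away from K toward the side with fewer gas moles, so the system shifts toward the side with more gas moles — to the left.

left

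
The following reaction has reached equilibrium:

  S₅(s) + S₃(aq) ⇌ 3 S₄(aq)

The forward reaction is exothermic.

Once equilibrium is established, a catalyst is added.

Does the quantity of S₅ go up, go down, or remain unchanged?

unchanged

A catalyst speeds both forward and reverse rates equally; it changes neither Q nor K — no shift from this change.
No net shift occurs, so the amount of S₅ is unchanged.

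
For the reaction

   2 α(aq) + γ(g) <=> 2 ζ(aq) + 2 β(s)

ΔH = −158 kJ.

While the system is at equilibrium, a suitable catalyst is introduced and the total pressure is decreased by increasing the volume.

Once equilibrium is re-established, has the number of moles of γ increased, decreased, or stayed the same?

increases

A catalyst speeds both forward and reverse rates equally; it changes neither Q nor K — no shift from this change.
Gas moles: reactants 1, products 0 (Δn_gas = -1). Expansion shifts the system toward the side with more moles of gas — to the left.
The net shift is to the left. γ is a reactant, so its amount increases.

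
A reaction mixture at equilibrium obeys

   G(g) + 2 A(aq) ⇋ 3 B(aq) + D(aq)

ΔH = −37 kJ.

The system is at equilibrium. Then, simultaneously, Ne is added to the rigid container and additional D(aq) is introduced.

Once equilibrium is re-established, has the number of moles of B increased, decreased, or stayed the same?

At constant volume, adding an inert gas leaves every reacting species' partial pressure unchanged, so Q is unchanged — no shift from this change.
Adding D (aq), a product, drives the reaction to the left.
The net shift is to the left. B is a product, so its amount decreases.

decreases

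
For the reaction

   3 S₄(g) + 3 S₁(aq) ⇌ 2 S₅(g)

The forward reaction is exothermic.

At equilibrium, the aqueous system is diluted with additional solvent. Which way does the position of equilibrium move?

Dilution lowers every aqueous concentration by the same factor. Δn_aq = 0 − 3 = -3, so the system shifts toward the side with more dissolved moles — to the left.

left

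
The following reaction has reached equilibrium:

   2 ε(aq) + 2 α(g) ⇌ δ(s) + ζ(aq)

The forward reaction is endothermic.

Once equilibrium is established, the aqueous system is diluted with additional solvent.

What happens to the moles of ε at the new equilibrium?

Dilution lowers every aqueous concentration by the same factor. Δn_aq = 1 − 2 = -1, so the system shifts toward the side with more dissolved moles — to the left.
The net shift is to the left. ε is a reactant, so its amount increases.

increases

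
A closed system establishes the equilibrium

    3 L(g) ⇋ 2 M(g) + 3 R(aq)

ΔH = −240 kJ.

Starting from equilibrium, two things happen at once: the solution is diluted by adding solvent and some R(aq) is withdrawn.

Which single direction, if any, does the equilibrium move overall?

Dilution lowers every aqueous concentration by the same factor. Δn_aq = 3 − 0 = +3, so the system shifts toward the side with more dissolved moles — to the right.
Removing R (aq), a product, drives the reaction to the right.
All effects act in the same direction — net shift to the right.

right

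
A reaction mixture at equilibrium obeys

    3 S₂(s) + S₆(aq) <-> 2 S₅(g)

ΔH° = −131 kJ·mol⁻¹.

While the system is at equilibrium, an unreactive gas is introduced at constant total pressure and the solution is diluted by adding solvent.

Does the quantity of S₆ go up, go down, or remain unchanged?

cannot be determined

Adding inert gas at constant total pressure expands the volume and lowers every reacting partial pressure. With Δn_gas = 2 − 0 = +2, Q moves away from K toward the side with fewer gas moles, so the system shifts toward the side with more gas moles — to the right.
Dilution lowers every aqueous concentration by the same factor. Δn_aq = 0 − 1 = -1, so the system shifts toward the side with more dissolved moles — to the left.
The two effects oppose each other, so the net shift — and hence the change in S₆ — cannot be determined from the given information.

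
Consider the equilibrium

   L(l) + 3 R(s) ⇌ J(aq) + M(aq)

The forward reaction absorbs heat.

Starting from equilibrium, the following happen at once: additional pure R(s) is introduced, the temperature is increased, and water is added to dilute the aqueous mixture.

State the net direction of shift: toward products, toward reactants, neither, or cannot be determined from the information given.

R is a pure solid; its activity is 1 regardless of amount, so Q is unaffected — no shift from this change.
The forward reaction is endothermic. Raising T favours the endothermic direction — shift to the right.
Dilution lowers every aqueous concentration by the same factor. Δn_aq = 2 − 0 = +2, so the system shifts toward the side with more dissolved moles — to the right.
Only the nonzero effect(s) matter; the net shift is to the right.

right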